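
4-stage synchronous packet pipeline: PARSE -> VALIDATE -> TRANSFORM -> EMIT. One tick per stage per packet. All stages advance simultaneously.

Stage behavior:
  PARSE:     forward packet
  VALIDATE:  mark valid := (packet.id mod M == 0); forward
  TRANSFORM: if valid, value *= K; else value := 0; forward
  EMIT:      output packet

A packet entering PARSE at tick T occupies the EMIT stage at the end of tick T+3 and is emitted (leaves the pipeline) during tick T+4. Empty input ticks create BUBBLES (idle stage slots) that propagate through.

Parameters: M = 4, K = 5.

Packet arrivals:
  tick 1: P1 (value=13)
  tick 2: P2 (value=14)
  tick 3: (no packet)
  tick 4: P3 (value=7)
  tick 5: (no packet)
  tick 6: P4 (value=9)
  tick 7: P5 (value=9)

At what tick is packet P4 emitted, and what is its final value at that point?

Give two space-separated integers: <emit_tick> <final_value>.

Tick 1: [PARSE:P1(v=13,ok=F), VALIDATE:-, TRANSFORM:-, EMIT:-] out:-; in:P1
Tick 2: [PARSE:P2(v=14,ok=F), VALIDATE:P1(v=13,ok=F), TRANSFORM:-, EMIT:-] out:-; in:P2
Tick 3: [PARSE:-, VALIDATE:P2(v=14,ok=F), TRANSFORM:P1(v=0,ok=F), EMIT:-] out:-; in:-
Tick 4: [PARSE:P3(v=7,ok=F), VALIDATE:-, TRANSFORM:P2(v=0,ok=F), EMIT:P1(v=0,ok=F)] out:-; in:P3
Tick 5: [PARSE:-, VALIDATE:P3(v=7,ok=F), TRANSFORM:-, EMIT:P2(v=0,ok=F)] out:P1(v=0); in:-
Tick 6: [PARSE:P4(v=9,ok=F), VALIDATE:-, TRANSFORM:P3(v=0,ok=F), EMIT:-] out:P2(v=0); in:P4
Tick 7: [PARSE:P5(v=9,ok=F), VALIDATE:P4(v=9,ok=T), TRANSFORM:-, EMIT:P3(v=0,ok=F)] out:-; in:P5
Tick 8: [PARSE:-, VALIDATE:P5(v=9,ok=F), TRANSFORM:P4(v=45,ok=T), EMIT:-] out:P3(v=0); in:-
Tick 9: [PARSE:-, VALIDATE:-, TRANSFORM:P5(v=0,ok=F), EMIT:P4(v=45,ok=T)] out:-; in:-
Tick 10: [PARSE:-, VALIDATE:-, TRANSFORM:-, EMIT:P5(v=0,ok=F)] out:P4(v=45); in:-
Tick 11: [PARSE:-, VALIDATE:-, TRANSFORM:-, EMIT:-] out:P5(v=0); in:-
P4: arrives tick 6, valid=True (id=4, id%4=0), emit tick 10, final value 45

Answer: 10 45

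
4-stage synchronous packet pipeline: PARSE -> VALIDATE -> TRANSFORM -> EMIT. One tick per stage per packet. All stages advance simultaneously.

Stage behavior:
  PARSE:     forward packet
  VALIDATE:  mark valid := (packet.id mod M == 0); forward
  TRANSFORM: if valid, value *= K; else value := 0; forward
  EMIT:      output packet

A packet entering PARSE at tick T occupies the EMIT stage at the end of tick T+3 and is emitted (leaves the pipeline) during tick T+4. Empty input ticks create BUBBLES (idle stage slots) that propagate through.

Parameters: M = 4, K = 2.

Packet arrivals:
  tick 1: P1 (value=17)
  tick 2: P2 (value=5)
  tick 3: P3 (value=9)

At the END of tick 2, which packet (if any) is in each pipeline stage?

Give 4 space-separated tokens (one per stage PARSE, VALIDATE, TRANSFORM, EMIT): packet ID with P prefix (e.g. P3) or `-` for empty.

Tick 1: [PARSE:P1(v=17,ok=F), VALIDATE:-, TRANSFORM:-, EMIT:-] out:-; in:P1
Tick 2: [PARSE:P2(v=5,ok=F), VALIDATE:P1(v=17,ok=F), TRANSFORM:-, EMIT:-] out:-; in:P2
At end of tick 2: ['P2', 'P1', '-', '-']

Answer: P2 P1 - -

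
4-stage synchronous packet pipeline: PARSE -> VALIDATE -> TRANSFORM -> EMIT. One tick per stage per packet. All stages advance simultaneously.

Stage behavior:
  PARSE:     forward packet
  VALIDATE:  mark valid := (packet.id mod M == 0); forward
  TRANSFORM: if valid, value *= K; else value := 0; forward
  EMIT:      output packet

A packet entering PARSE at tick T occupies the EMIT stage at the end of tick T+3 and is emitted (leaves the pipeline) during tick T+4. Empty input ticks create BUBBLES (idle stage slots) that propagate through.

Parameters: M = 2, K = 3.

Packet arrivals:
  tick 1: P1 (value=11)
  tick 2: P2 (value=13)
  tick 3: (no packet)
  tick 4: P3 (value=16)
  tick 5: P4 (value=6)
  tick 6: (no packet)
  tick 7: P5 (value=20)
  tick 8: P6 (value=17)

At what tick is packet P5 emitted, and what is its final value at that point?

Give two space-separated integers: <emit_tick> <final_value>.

Tick 1: [PARSE:P1(v=11,ok=F), VALIDATE:-, TRANSFORM:-, EMIT:-] out:-; in:P1
Tick 2: [PARSE:P2(v=13,ok=F), VALIDATE:P1(v=11,ok=F), TRANSFORM:-, EMIT:-] out:-; in:P2
Tick 3: [PARSE:-, VALIDATE:P2(v=13,ok=T), TRANSFORM:P1(v=0,ok=F), EMIT:-] out:-; in:-
Tick 4: [PARSE:P3(v=16,ok=F), VALIDATE:-, TRANSFORM:P2(v=39,ok=T), EMIT:P1(v=0,ok=F)] out:-; in:P3
Tick 5: [PARSE:P4(v=6,ok=F), VALIDATE:P3(v=16,ok=F), TRANSFORM:-, EMIT:P2(v=39,ok=T)] out:P1(v=0); in:P4
Tick 6: [PARSE:-, VALIDATE:P4(v=6,ok=T), TRANSFORM:P3(v=0,ok=F), EMIT:-] out:P2(v=39); in:-
Tick 7: [PARSE:P5(v=20,ok=F), VALIDATE:-, TRANSFORM:P4(v=18,ok=T), EMIT:P3(v=0,ok=F)] out:-; in:P5
Tick 8: [PARSE:P6(v=17,ok=F), VALIDATE:P5(v=20,ok=F), TRANSFORM:-, EMIT:P4(v=18,ok=T)] out:P3(v=0); in:P6
Tick 9: [PARSE:-, VALIDATE:P6(v=17,ok=T), TRANSFORM:P5(v=0,ok=F), EMIT:-] out:P4(v=18); in:-
Tick 10: [PARSE:-, VALIDATE:-, TRANSFORM:P6(v=51,ok=T), EMIT:P5(v=0,ok=F)] out:-; in:-
Tick 11: [PARSE:-, VALIDATE:-, TRANSFORM:-, EMIT:P6(v=51,ok=T)] out:P5(v=0); in:-
Tick 12: [PARSE:-, VALIDATE:-, TRANSFORM:-, EMIT:-] out:P6(v=51); in:-
P5: arrives tick 7, valid=False (id=5, id%2=1), emit tick 11, final value 0

Answer: 11 0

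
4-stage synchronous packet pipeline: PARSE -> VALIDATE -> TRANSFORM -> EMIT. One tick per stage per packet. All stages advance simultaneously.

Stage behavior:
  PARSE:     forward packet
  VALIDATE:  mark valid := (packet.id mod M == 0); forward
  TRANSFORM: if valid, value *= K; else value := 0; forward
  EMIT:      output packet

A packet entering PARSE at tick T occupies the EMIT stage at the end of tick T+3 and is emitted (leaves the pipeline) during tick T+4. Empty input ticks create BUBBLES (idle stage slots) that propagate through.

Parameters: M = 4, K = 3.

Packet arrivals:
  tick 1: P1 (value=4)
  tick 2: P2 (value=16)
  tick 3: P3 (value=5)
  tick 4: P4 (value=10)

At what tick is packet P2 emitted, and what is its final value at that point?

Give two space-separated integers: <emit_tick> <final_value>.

Tick 1: [PARSE:P1(v=4,ok=F), VALIDATE:-, TRANSFORM:-, EMIT:-] out:-; in:P1
Tick 2: [PARSE:P2(v=16,ok=F), VALIDATE:P1(v=4,ok=F), TRANSFORM:-, EMIT:-] out:-; in:P2
Tick 3: [PARSE:P3(v=5,ok=F), VALIDATE:P2(v=16,ok=F), TRANSFORM:P1(v=0,ok=F), EMIT:-] out:-; in:P3
Tick 4: [PARSE:P4(v=10,ok=F), VALIDATE:P3(v=5,ok=F), TRANSFORM:P2(v=0,ok=F), EMIT:P1(v=0,ok=F)] out:-; in:P4
Tick 5: [PARSE:-, VALIDATE:P4(v=10,ok=T), TRANSFORM:P3(v=0,ok=F), EMIT:P2(v=0,ok=F)] out:P1(v=0); in:-
Tick 6: [PARSE:-, VALIDATE:-, TRANSFORM:P4(v=30,ok=T), EMIT:P3(v=0,ok=F)] out:P2(v=0); in:-
Tick 7: [PARSE:-, VALIDATE:-, TRANSFORM:-, EMIT:P4(v=30,ok=T)] out:P3(v=0); in:-
Tick 8: [PARSE:-, VALIDATE:-, TRANSFORM:-, EMIT:-] out:P4(v=30); in:-
P2: arrives tick 2, valid=False (id=2, id%4=2), emit tick 6, final value 0

Answer: 6 0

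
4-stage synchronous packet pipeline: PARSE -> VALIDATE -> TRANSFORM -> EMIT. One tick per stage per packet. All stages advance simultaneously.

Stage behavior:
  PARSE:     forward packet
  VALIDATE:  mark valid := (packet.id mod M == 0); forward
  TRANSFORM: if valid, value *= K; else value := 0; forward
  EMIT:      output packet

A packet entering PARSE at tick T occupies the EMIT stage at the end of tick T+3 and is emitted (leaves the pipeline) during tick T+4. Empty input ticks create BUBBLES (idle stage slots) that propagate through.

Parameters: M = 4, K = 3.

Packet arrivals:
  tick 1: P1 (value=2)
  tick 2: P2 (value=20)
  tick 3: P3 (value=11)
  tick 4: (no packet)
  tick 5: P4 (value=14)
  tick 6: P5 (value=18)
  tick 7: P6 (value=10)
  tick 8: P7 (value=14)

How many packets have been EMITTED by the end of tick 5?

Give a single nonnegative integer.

Tick 1: [PARSE:P1(v=2,ok=F), VALIDATE:-, TRANSFORM:-, EMIT:-] out:-; in:P1
Tick 2: [PARSE:P2(v=20,ok=F), VALIDATE:P1(v=2,ok=F), TRANSFORM:-, EMIT:-] out:-; in:P2
Tick 3: [PARSE:P3(v=11,ok=F), VALIDATE:P2(v=20,ok=F), TRANSFORM:P1(v=0,ok=F), EMIT:-] out:-; in:P3
Tick 4: [PARSE:-, VALIDATE:P3(v=11,ok=F), TRANSFORM:P2(v=0,ok=F), EMIT:P1(v=0,ok=F)] out:-; in:-
Tick 5: [PARSE:P4(v=14,ok=F), VALIDATE:-, TRANSFORM:P3(v=0,ok=F), EMIT:P2(v=0,ok=F)] out:P1(v=0); in:P4
Emitted by tick 5: ['P1']

Answer: 1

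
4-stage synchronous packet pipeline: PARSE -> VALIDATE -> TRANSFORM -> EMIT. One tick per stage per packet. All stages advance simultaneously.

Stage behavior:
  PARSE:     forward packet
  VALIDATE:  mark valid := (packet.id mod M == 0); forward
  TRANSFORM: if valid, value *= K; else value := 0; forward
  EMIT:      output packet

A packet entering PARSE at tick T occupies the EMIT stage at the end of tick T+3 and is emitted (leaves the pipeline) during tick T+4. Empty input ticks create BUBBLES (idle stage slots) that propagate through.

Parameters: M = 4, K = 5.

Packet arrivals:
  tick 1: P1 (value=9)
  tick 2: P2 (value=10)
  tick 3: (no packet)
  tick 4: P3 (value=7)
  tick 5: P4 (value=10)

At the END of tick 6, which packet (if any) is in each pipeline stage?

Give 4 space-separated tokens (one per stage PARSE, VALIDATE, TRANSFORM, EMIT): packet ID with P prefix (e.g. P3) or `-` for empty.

Tick 1: [PARSE:P1(v=9,ok=F), VALIDATE:-, TRANSFORM:-, EMIT:-] out:-; in:P1
Tick 2: [PARSE:P2(v=10,ok=F), VALIDATE:P1(v=9,ok=F), TRANSFORM:-, EMIT:-] out:-; in:P2
Tick 3: [PARSE:-, VALIDATE:P2(v=10,ok=F), TRANSFORM:P1(v=0,ok=F), EMIT:-] out:-; in:-
Tick 4: [PARSE:P3(v=7,ok=F), VALIDATE:-, TRANSFORM:P2(v=0,ok=F), EMIT:P1(v=0,ok=F)] out:-; in:P3
Tick 5: [PARSE:P4(v=10,ok=F), VALIDATE:P3(v=7,ok=F), TRANSFORM:-, EMIT:P2(v=0,ok=F)] out:P1(v=0); in:P4
Tick 6: [PARSE:-, VALIDATE:P4(v=10,ok=T), TRANSFORM:P3(v=0,ok=F), EMIT:-] out:P2(v=0); in:-
At end of tick 6: ['-', 'P4', 'P3', '-']

Answer: - P4 P3 -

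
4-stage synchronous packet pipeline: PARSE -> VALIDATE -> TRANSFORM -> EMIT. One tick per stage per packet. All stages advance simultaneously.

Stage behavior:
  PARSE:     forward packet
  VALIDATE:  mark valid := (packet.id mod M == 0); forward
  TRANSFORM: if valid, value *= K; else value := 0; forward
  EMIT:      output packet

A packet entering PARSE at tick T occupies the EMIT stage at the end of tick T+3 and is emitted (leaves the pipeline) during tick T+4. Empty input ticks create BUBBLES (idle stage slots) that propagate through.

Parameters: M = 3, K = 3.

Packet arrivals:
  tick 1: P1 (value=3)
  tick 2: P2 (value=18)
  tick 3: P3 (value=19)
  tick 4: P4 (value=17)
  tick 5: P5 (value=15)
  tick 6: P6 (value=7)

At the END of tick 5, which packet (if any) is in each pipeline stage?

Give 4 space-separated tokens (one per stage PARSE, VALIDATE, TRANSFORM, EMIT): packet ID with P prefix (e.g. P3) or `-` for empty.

Tick 1: [PARSE:P1(v=3,ok=F), VALIDATE:-, TRANSFORM:-, EMIT:-] out:-; in:P1
Tick 2: [PARSE:P2(v=18,ok=F), VALIDATE:P1(v=3,ok=F), TRANSFORM:-, EMIT:-] out:-; in:P2
Tick 3: [PARSE:P3(v=19,ok=F), VALIDATE:P2(v=18,ok=F), TRANSFORM:P1(v=0,ok=F), EMIT:-] out:-; in:P3
Tick 4: [PARSE:P4(v=17,ok=F), VALIDATE:P3(v=19,ok=T), TRANSFORM:P2(v=0,ok=F), EMIT:P1(v=0,ok=F)] out:-; in:P4
Tick 5: [PARSE:P5(v=15,ok=F), VALIDATE:P4(v=17,ok=F), TRANSFORM:P3(v=57,ok=T), EMIT:P2(v=0,ok=F)] out:P1(v=0); in:P5
At end of tick 5: ['P5', 'P4', 'P3', 'P2']

Answer: P5 P4 P3 P2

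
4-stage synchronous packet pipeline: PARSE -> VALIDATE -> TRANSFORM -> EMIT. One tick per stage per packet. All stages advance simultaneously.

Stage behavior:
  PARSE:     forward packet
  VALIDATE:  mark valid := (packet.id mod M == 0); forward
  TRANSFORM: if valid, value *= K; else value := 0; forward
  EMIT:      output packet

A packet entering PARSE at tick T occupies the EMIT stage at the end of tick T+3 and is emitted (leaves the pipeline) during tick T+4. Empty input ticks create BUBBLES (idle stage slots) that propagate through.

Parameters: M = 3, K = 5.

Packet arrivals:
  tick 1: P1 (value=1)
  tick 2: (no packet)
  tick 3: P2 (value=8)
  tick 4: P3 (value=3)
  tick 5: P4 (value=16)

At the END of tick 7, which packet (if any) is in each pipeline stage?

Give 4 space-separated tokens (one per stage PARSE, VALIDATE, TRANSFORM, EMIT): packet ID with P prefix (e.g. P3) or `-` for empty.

Tick 1: [PARSE:P1(v=1,ok=F), VALIDATE:-, TRANSFORM:-, EMIT:-] out:-; in:P1
Tick 2: [PARSE:-, VALIDATE:P1(v=1,ok=F), TRANSFORM:-, EMIT:-] out:-; in:-
Tick 3: [PARSE:P2(v=8,ok=F), VALIDATE:-, TRANSFORM:P1(v=0,ok=F), EMIT:-] out:-; in:P2
Tick 4: [PARSE:P3(v=3,ok=F), VALIDATE:P2(v=8,ok=F), TRANSFORM:-, EMIT:P1(v=0,ok=F)] out:-; in:P3
Tick 5: [PARSE:P4(v=16,ok=F), VALIDATE:P3(v=3,ok=T), TRANSFORM:P2(v=0,ok=F), EMIT:-] out:P1(v=0); in:P4
Tick 6: [PARSE:-, VALIDATE:P4(v=16,ok=F), TRANSFORM:P3(v=15,ok=T), EMIT:P2(v=0,ok=F)] out:-; in:-
Tick 7: [PARSE:-, VALIDATE:-, TRANSFORM:P4(v=0,ok=F), EMIT:P3(v=15,ok=T)] out:P2(v=0); in:-
At end of tick 7: ['-', '-', 'P4', 'P3']

Answer: - - P4 P3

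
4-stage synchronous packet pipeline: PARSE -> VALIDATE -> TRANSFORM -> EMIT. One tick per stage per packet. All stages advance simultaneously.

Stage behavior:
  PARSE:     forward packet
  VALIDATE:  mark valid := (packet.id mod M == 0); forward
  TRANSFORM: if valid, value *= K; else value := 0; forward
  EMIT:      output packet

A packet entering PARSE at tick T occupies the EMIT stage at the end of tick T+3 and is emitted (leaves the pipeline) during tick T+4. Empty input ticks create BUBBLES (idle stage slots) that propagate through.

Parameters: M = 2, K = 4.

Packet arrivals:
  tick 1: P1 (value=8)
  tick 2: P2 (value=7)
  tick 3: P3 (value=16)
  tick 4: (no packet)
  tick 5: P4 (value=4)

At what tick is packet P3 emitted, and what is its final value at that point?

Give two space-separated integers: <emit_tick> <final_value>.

Tick 1: [PARSE:P1(v=8,ok=F), VALIDATE:-, TRANSFORM:-, EMIT:-] out:-; in:P1
Tick 2: [PARSE:P2(v=7,ok=F), VALIDATE:P1(v=8,ok=F), TRANSFORM:-, EMIT:-] out:-; in:P2
Tick 3: [PARSE:P3(v=16,ok=F), VALIDATE:P2(v=7,ok=T), TRANSFORM:P1(v=0,ok=F), EMIT:-] out:-; in:P3
Tick 4: [PARSE:-, VALIDATE:P3(v=16,ok=F), TRANSFORM:P2(v=28,ok=T), EMIT:P1(v=0,ok=F)] out:-; in:-
Tick 5: [PARSE:P4(v=4,ok=F), VALIDATE:-, TRANSFORM:P3(v=0,ok=F), EMIT:P2(v=28,ok=T)] out:P1(v=0); in:P4
Tick 6: [PARSE:-, VALIDATE:P4(v=4,ok=T), TRANSFORM:-, EMIT:P3(v=0,ok=F)] out:P2(v=28); in:-
Tick 7: [PARSE:-, VALIDATE:-, TRANSFORM:P4(v=16,ok=T), EMIT:-] out:P3(v=0); in:-
Tick 8: [PARSE:-, VALIDATE:-, TRANSFORM:-, EMIT:P4(v=16,ok=T)] out:-; in:-
Tick 9: [PARSE:-, VALIDATE:-, TRANSFORM:-, EMIT:-] out:P4(v=16); in:-
P3: arrives tick 3, valid=False (id=3, id%2=1), emit tick 7, final value 0

Answer: 7 0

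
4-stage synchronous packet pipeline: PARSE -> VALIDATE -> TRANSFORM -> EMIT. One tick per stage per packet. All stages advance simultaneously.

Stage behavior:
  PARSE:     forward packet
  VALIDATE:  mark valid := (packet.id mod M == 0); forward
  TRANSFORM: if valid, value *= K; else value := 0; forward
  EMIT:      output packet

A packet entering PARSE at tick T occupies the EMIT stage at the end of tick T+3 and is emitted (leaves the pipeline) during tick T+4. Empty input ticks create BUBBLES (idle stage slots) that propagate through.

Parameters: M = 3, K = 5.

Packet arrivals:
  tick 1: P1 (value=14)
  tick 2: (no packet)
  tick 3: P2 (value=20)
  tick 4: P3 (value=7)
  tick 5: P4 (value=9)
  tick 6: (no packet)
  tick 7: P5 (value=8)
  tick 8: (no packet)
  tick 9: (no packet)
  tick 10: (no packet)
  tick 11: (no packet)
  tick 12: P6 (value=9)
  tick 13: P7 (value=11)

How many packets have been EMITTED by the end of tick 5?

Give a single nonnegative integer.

Answer: 1

Derivation:
Tick 1: [PARSE:P1(v=14,ok=F), VALIDATE:-, TRANSFORM:-, EMIT:-] out:-; in:P1
Tick 2: [PARSE:-, VALIDATE:P1(v=14,ok=F), TRANSFORM:-, EMIT:-] out:-; in:-
Tick 3: [PARSE:P2(v=20,ok=F), VALIDATE:-, TRANSFORM:P1(v=0,ok=F), EMIT:-] out:-; in:P2
Tick 4: [PARSE:P3(v=7,ok=F), VALIDATE:P2(v=20,ok=F), TRANSFORM:-, EMIT:P1(v=0,ok=F)] out:-; in:P3
Tick 5: [PARSE:P4(v=9,ok=F), VALIDATE:P3(v=7,ok=T), TRANSFORM:P2(v=0,ok=F), EMIT:-] out:P1(v=0); in:P4
Emitted by tick 5: ['P1']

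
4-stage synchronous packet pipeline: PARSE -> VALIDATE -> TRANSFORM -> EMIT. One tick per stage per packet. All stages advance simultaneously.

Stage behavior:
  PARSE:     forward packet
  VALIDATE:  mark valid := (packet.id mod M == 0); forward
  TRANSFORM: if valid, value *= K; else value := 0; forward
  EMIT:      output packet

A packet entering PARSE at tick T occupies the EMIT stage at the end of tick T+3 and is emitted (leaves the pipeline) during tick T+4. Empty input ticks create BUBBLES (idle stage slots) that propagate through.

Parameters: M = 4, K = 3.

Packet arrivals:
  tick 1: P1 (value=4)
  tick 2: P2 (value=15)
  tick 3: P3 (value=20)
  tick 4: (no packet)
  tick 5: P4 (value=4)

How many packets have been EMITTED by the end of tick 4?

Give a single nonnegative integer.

Answer: 0

Derivation:
Tick 1: [PARSE:P1(v=4,ok=F), VALIDATE:-, TRANSFORM:-, EMIT:-] out:-; in:P1
Tick 2: [PARSE:P2(v=15,ok=F), VALIDATE:P1(v=4,ok=F), TRANSFORM:-, EMIT:-] out:-; in:P2
Tick 3: [PARSE:P3(v=20,ok=F), VALIDATE:P2(v=15,ok=F), TRANSFORM:P1(v=0,ok=F), EMIT:-] out:-; in:P3
Tick 4: [PARSE:-, VALIDATE:P3(v=20,ok=F), TRANSFORM:P2(v=0,ok=F), EMIT:P1(v=0,ok=F)] out:-; in:-
Emitted by tick 4: []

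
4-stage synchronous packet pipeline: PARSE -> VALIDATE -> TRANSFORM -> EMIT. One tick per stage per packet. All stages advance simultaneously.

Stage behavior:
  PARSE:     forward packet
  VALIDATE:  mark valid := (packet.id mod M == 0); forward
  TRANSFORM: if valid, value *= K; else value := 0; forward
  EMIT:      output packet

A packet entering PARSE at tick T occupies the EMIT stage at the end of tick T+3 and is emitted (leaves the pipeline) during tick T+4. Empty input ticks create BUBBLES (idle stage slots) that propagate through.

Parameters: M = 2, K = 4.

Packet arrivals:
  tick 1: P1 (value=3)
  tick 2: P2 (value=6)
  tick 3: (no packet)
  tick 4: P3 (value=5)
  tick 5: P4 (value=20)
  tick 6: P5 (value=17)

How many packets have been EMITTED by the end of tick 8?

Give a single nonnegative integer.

Answer: 3

Derivation:
Tick 1: [PARSE:P1(v=3,ok=F), VALIDATE:-, TRANSFORM:-, EMIT:-] out:-; in:P1
Tick 2: [PARSE:P2(v=6,ok=F), VALIDATE:P1(v=3,ok=F), TRANSFORM:-, EMIT:-] out:-; in:P2
Tick 3: [PARSE:-, VALIDATE:P2(v=6,ok=T), TRANSFORM:P1(v=0,ok=F), EMIT:-] out:-; in:-
Tick 4: [PARSE:P3(v=5,ok=F), VALIDATE:-, TRANSFORM:P2(v=24,ok=T), EMIT:P1(v=0,ok=F)] out:-; in:P3
Tick 5: [PARSE:P4(v=20,ok=F), VALIDATE:P3(v=5,ok=F), TRANSFORM:-, EMIT:P2(v=24,ok=T)] out:P1(v=0); in:P4
Tick 6: [PARSE:P5(v=17,ok=F), VALIDATE:P4(v=20,ok=T), TRANSFORM:P3(v=0,ok=F), EMIT:-] out:P2(v=24); in:P5
Tick 7: [PARSE:-, VALIDATE:P5(v=17,ok=F), TRANSFORM:P4(v=80,ok=T), EMIT:P3(v=0,ok=F)] out:-; in:-
Tick 8: [PARSE:-, VALIDATE:-, TRANSFORM:P5(v=0,ok=F), EMIT:P4(v=80,ok=T)] out:P3(v=0); in:-
Emitted by tick 8: ['P1', 'P2', 'P3']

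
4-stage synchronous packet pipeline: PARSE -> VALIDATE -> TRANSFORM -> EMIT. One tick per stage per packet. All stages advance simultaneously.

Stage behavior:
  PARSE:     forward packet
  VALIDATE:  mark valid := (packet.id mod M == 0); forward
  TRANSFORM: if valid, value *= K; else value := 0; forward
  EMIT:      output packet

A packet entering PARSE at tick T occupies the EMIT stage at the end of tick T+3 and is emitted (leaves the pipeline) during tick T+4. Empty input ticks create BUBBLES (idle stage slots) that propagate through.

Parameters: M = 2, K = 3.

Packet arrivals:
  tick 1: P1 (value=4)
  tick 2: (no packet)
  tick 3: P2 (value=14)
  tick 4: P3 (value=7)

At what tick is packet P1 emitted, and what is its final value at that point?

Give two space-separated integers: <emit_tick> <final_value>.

Answer: 5 0

Derivation:
Tick 1: [PARSE:P1(v=4,ok=F), VALIDATE:-, TRANSFORM:-, EMIT:-] out:-; in:P1
Tick 2: [PARSE:-, VALIDATE:P1(v=4,ok=F), TRANSFORM:-, EMIT:-] out:-; in:-
Tick 3: [PARSE:P2(v=14,ok=F), VALIDATE:-, TRANSFORM:P1(v=0,ok=F), EMIT:-] out:-; in:P2
Tick 4: [PARSE:P3(v=7,ok=F), VALIDATE:P2(v=14,ok=T), TRANSFORM:-, EMIT:P1(v=0,ok=F)] out:-; in:P3
Tick 5: [PARSE:-, VALIDATE:P3(v=7,ok=F), TRANSFORM:P2(v=42,ok=T), EMIT:-] out:P1(v=0); in:-
Tick 6: [PARSE:-, VALIDATE:-, TRANSFORM:P3(v=0,ok=F), EMIT:P2(v=42,ok=T)] out:-; in:-
Tick 7: [PARSE:-, VALIDATE:-, TRANSFORM:-, EMIT:P3(v=0,ok=F)] out:P2(v=42); in:-
Tick 8: [PARSE:-, VALIDATE:-, TRANSFORM:-, EMIT:-] out:P3(v=0); in:-
P1: arrives tick 1, valid=False (id=1, id%2=1), emit tick 5, final value 0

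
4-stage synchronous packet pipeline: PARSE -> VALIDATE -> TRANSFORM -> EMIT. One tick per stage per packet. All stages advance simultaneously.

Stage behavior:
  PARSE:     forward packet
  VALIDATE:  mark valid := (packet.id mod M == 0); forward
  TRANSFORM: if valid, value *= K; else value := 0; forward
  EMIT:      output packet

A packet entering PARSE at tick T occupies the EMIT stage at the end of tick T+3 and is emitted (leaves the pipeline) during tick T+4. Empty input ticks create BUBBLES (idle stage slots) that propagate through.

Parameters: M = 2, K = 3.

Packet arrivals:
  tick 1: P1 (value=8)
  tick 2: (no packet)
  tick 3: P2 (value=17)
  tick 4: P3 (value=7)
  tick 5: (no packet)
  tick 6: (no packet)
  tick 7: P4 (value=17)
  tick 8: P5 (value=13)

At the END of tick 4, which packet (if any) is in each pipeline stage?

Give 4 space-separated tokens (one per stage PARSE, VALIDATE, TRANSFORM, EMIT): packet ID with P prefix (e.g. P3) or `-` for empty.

Tick 1: [PARSE:P1(v=8,ok=F), VALIDATE:-, TRANSFORM:-, EMIT:-] out:-; in:P1
Tick 2: [PARSE:-, VALIDATE:P1(v=8,ok=F), TRANSFORM:-, EMIT:-] out:-; in:-
Tick 3: [PARSE:P2(v=17,ok=F), VALIDATE:-, TRANSFORM:P1(v=0,ok=F), EMIT:-] out:-; in:P2
Tick 4: [PARSE:P3(v=7,ok=F), VALIDATE:P2(v=17,ok=T), TRANSFORM:-, EMIT:P1(v=0,ok=F)] out:-; in:P3
At end of tick 4: ['P3', 'P2', '-', 'P1']

Answer: P3 P2 - P1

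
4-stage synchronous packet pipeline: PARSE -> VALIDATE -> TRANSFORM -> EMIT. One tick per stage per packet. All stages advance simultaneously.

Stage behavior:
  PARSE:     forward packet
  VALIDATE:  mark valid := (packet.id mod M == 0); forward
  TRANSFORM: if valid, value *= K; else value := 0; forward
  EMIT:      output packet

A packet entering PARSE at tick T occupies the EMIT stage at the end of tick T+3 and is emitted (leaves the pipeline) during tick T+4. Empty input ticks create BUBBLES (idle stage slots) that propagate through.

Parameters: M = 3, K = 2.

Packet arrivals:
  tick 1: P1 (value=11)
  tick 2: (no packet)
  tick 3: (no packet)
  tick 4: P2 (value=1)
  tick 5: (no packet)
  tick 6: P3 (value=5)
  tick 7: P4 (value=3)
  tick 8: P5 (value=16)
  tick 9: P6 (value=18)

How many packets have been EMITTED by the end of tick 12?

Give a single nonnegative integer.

Answer: 5

Derivation:
Tick 1: [PARSE:P1(v=11,ok=F), VALIDATE:-, TRANSFORM:-, EMIT:-] out:-; in:P1
Tick 2: [PARSE:-, VALIDATE:P1(v=11,ok=F), TRANSFORM:-, EMIT:-] out:-; in:-
Tick 3: [PARSE:-, VALIDATE:-, TRANSFORM:P1(v=0,ok=F), EMIT:-] out:-; in:-
Tick 4: [PARSE:P2(v=1,ok=F), VALIDATE:-, TRANSFORM:-, EMIT:P1(v=0,ok=F)] out:-; in:P2
Tick 5: [PARSE:-, VALIDATE:P2(v=1,ok=F), TRANSFORM:-, EMIT:-] out:P1(v=0); in:-
Tick 6: [PARSE:P3(v=5,ok=F), VALIDATE:-, TRANSFORM:P2(v=0,ok=F), EMIT:-] out:-; in:P3
Tick 7: [PARSE:P4(v=3,ok=F), VALIDATE:P3(v=5,ok=T), TRANSFORM:-, EMIT:P2(v=0,ok=F)] out:-; in:P4
Tick 8: [PARSE:P5(v=16,ok=F), VALIDATE:P4(v=3,ok=F), TRANSFORM:P3(v=10,ok=T), EMIT:-] out:P2(v=0); in:P5
Tick 9: [PARSE:P6(v=18,ok=F), VALIDATE:P5(v=16,ok=F), TRANSFORM:P4(v=0,ok=F), EMIT:P3(v=10,ok=T)] out:-; in:P6
Tick 10: [PARSE:-, VALIDATE:P6(v=18,ok=T), TRANSFORM:P5(v=0,ok=F), EMIT:P4(v=0,ok=F)] out:P3(v=10); in:-
Tick 11: [PARSE:-, VALIDATE:-, TRANSFORM:P6(v=36,ok=T), EMIT:P5(v=0,ok=F)] out:P4(v=0); in:-
Tick 12: [PARSE:-, VALIDATE:-, TRANSFORM:-, EMIT:P6(v=36,ok=T)] out:P5(v=0); in:-
Emitted by tick 12: ['P1', 'P2', 'P3', 'P4', 'P5']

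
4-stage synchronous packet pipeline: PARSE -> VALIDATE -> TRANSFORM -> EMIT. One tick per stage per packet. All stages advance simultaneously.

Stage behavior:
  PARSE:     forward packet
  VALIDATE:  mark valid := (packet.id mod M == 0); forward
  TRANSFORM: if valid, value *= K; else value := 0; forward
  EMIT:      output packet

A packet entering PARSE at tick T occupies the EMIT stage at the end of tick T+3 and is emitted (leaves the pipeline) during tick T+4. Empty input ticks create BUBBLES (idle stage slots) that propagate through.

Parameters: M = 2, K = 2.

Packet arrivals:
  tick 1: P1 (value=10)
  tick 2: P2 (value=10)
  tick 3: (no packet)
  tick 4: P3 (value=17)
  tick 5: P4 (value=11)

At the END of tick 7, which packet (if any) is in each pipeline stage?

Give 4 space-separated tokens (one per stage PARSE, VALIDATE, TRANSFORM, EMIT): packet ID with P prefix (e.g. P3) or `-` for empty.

Answer: - - P4 P3

Derivation:
Tick 1: [PARSE:P1(v=10,ok=F), VALIDATE:-, TRANSFORM:-, EMIT:-] out:-; in:P1
Tick 2: [PARSE:P2(v=10,ok=F), VALIDATE:P1(v=10,ok=F), TRANSFORM:-, EMIT:-] out:-; in:P2
Tick 3: [PARSE:-, VALIDATE:P2(v=10,ok=T), TRANSFORM:P1(v=0,ok=F), EMIT:-] out:-; in:-
Tick 4: [PARSE:P3(v=17,ok=F), VALIDATE:-, TRANSFORM:P2(v=20,ok=T), EMIT:P1(v=0,ok=F)] out:-; in:P3
Tick 5: [PARSE:P4(v=11,ok=F), VALIDATE:P3(v=17,ok=F), TRANSFORM:-, EMIT:P2(v=20,ok=T)] out:P1(v=0); in:P4
Tick 6: [PARSE:-, VALIDATE:P4(v=11,ok=T), TRANSFORM:P3(v=0,ok=F), EMIT:-] out:P2(v=20); in:-
Tick 7: [PARSE:-, VALIDATE:-, TRANSFORM:P4(v=22,ok=T), EMIT:P3(v=0,ok=F)] out:-; in:-
At end of tick 7: ['-', '-', 'P4', 'P3']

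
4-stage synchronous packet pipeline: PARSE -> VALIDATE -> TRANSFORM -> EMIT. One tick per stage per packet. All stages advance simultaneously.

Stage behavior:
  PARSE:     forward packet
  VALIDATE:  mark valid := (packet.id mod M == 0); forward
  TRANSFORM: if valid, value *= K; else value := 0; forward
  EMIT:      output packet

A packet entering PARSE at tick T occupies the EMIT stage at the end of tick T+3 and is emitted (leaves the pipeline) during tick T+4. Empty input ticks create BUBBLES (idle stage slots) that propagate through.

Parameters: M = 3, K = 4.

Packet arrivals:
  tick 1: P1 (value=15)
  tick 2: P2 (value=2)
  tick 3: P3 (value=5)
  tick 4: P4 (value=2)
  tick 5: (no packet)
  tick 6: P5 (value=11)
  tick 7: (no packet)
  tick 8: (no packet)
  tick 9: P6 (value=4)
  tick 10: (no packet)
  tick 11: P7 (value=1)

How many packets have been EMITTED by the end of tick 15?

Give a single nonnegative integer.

Tick 1: [PARSE:P1(v=15,ok=F), VALIDATE:-, TRANSFORM:-, EMIT:-] out:-; in:P1
Tick 2: [PARSE:P2(v=2,ok=F), VALIDATE:P1(v=15,ok=F), TRANSFORM:-, EMIT:-] out:-; in:P2
Tick 3: [PARSE:P3(v=5,ok=F), VALIDATE:P2(v=2,ok=F), TRANSFORM:P1(v=0,ok=F), EMIT:-] out:-; in:P3
Tick 4: [PARSE:P4(v=2,ok=F), VALIDATE:P3(v=5,ok=T), TRANSFORM:P2(v=0,ok=F), EMIT:P1(v=0,ok=F)] out:-; in:P4
Tick 5: [PARSE:-, VALIDATE:P4(v=2,ok=F), TRANSFORM:P3(v=20,ok=T), EMIT:P2(v=0,ok=F)] out:P1(v=0); in:-
Tick 6: [PARSE:P5(v=11,ok=F), VALIDATE:-, TRANSFORM:P4(v=0,ok=F), EMIT:P3(v=20,ok=T)] out:P2(v=0); in:P5
Tick 7: [PARSE:-, VALIDATE:P5(v=11,ok=F), TRANSFORM:-, EMIT:P4(v=0,ok=F)] out:P3(v=20); in:-
Tick 8: [PARSE:-, VALIDATE:-, TRANSFORM:P5(v=0,ok=F), EMIT:-] out:P4(v=0); in:-
Tick 9: [PARSE:P6(v=4,ok=F), VALIDATE:-, TRANSFORM:-, EMIT:P5(v=0,ok=F)] out:-; in:P6
Tick 10: [PARSE:-, VALIDATE:P6(v=4,ok=T), TRANSFORM:-, EMIT:-] out:P5(v=0); in:-
Tick 11: [PARSE:P7(v=1,ok=F), VALIDATE:-, TRANSFORM:P6(v=16,ok=T), EMIT:-] out:-; in:P7
Tick 12: [PARSE:-, VALIDATE:P7(v=1,ok=F), TRANSFORM:-, EMIT:P6(v=16,ok=T)] out:-; in:-
Tick 13: [PARSE:-, VALIDATE:-, TRANSFORM:P7(v=0,ok=F), EMIT:-] out:P6(v=16); in:-
Tick 14: [PARSE:-, VALIDATE:-, TRANSFORM:-, EMIT:P7(v=0,ok=F)] out:-; in:-
Tick 15: [PARSE:-, VALIDATE:-, TRANSFORM:-, EMIT:-] out:P7(v=0); in:-
Emitted by tick 15: ['P1', 'P2', 'P3', 'P4', 'P5', 'P6', 'P7']

Answer: 7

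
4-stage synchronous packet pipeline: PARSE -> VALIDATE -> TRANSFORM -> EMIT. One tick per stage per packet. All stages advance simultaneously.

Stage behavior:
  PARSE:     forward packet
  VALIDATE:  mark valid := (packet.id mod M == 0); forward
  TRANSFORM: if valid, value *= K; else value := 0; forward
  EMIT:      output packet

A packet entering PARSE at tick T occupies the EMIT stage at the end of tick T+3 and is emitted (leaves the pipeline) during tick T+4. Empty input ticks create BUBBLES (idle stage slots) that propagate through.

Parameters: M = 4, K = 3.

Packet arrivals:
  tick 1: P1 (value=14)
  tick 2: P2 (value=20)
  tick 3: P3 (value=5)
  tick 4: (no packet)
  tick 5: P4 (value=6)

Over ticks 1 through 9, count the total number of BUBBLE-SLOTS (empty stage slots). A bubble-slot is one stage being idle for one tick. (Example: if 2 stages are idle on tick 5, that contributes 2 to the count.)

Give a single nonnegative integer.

Tick 1: [PARSE:P1(v=14,ok=F), VALIDATE:-, TRANSFORM:-, EMIT:-] out:-; bubbles=3
Tick 2: [PARSE:P2(v=20,ok=F), VALIDATE:P1(v=14,ok=F), TRANSFORM:-, EMIT:-] out:-; bubbles=2
Tick 3: [PARSE:P3(v=5,ok=F), VALIDATE:P2(v=20,ok=F), TRANSFORM:P1(v=0,ok=F), EMIT:-] out:-; bubbles=1
Tick 4: [PARSE:-, VALIDATE:P3(v=5,ok=F), TRANSFORM:P2(v=0,ok=F), EMIT:P1(v=0,ok=F)] out:-; bubbles=1
Tick 5: [PARSE:P4(v=6,ok=F), VALIDATE:-, TRANSFORM:P3(v=0,ok=F), EMIT:P2(v=0,ok=F)] out:P1(v=0); bubbles=1
Tick 6: [PARSE:-, VALIDATE:P4(v=6,ok=T), TRANSFORM:-, EMIT:P3(v=0,ok=F)] out:P2(v=0); bubbles=2
Tick 7: [PARSE:-, VALIDATE:-, TRANSFORM:P4(v=18,ok=T), EMIT:-] out:P3(v=0); bubbles=3
Tick 8: [PARSE:-, VALIDATE:-, TRANSFORM:-, EMIT:P4(v=18,ok=T)] out:-; bubbles=3
Tick 9: [PARSE:-, VALIDATE:-, TRANSFORM:-, EMIT:-] out:P4(v=18); bubbles=4
Total bubble-slots: 20

Answer: 20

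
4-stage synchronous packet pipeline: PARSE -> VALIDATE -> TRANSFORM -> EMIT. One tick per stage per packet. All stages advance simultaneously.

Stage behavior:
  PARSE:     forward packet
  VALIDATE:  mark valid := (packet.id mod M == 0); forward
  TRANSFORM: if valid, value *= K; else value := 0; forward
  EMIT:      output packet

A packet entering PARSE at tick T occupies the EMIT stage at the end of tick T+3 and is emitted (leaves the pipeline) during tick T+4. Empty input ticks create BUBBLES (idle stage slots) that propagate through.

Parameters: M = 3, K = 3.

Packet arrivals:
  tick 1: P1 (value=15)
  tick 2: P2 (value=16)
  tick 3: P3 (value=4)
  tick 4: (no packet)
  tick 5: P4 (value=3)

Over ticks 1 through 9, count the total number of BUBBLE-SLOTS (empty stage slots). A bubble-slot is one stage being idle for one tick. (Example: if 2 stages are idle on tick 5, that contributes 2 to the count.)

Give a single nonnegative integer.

Tick 1: [PARSE:P1(v=15,ok=F), VALIDATE:-, TRANSFORM:-, EMIT:-] out:-; bubbles=3
Tick 2: [PARSE:P2(v=16,ok=F), VALIDATE:P1(v=15,ok=F), TRANSFORM:-, EMIT:-] out:-; bubbles=2
Tick 3: [PARSE:P3(v=4,ok=F), VALIDATE:P2(v=16,ok=F), TRANSFORM:P1(v=0,ok=F), EMIT:-] out:-; bubbles=1
Tick 4: [PARSE:-, VALIDATE:P3(v=4,ok=T), TRANSFORM:P2(v=0,ok=F), EMIT:P1(v=0,ok=F)] out:-; bubbles=1
Tick 5: [PARSE:P4(v=3,ok=F), VALIDATE:-, TRANSFORM:P3(v=12,ok=T), EMIT:P2(v=0,ok=F)] out:P1(v=0); bubbles=1
Tick 6: [PARSE:-, VALIDATE:P4(v=3,ok=F), TRANSFORM:-, EMIT:P3(v=12,ok=T)] out:P2(v=0); bubbles=2
Tick 7: [PARSE:-, VALIDATE:-, TRANSFORM:P4(v=0,ok=F), EMIT:-] out:P3(v=12); bubbles=3
Tick 8: [PARSE:-, VALIDATE:-, TRANSFORM:-, EMIT:P4(v=0,ok=F)] out:-; bubbles=3
Tick 9: [PARSE:-, VALIDATE:-, TRANSFORM:-, EMIT:-] out:P4(v=0); bubbles=4
Total bubble-slots: 20

Answer: 20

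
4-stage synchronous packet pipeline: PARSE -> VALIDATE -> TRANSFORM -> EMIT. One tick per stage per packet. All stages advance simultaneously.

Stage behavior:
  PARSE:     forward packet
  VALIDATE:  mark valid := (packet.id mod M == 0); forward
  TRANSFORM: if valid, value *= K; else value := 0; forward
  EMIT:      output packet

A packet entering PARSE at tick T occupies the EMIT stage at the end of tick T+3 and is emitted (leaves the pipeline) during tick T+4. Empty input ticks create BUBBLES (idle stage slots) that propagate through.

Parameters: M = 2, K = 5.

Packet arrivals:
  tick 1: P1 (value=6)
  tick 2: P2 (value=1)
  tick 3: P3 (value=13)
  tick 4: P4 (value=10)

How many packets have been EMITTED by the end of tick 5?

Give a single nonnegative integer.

Answer: 1

Derivation:
Tick 1: [PARSE:P1(v=6,ok=F), VALIDATE:-, TRANSFORM:-, EMIT:-] out:-; in:P1
Tick 2: [PARSE:P2(v=1,ok=F), VALIDATE:P1(v=6,ok=F), TRANSFORM:-, EMIT:-] out:-; in:P2
Tick 3: [PARSE:P3(v=13,ok=F), VALIDATE:P2(v=1,ok=T), TRANSFORM:P1(v=0,ok=F), EMIT:-] out:-; in:P3
Tick 4: [PARSE:P4(v=10,ok=F), VALIDATE:P3(v=13,ok=F), TRANSFORM:P2(v=5,ok=T), EMIT:P1(v=0,ok=F)] out:-; in:P4
Tick 5: [PARSE:-, VALIDATE:P4(v=10,ok=T), TRANSFORM:P3(v=0,ok=F), EMIT:P2(v=5,ok=T)] out:P1(v=0); in:-
Emitted by tick 5: ['P1']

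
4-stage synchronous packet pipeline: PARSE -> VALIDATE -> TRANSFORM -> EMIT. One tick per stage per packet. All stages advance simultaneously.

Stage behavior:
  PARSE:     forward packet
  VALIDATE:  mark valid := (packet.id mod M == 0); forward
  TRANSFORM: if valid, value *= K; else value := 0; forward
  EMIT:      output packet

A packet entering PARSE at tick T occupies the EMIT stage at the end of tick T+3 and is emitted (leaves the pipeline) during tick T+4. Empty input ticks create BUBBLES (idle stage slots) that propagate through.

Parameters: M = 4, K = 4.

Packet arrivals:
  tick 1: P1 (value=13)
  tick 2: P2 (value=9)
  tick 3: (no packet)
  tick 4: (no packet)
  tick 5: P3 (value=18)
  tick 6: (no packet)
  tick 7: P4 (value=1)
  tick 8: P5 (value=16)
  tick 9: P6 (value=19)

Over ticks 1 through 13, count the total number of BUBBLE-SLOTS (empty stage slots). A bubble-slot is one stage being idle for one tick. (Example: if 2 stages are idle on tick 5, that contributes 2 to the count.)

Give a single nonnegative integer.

Tick 1: [PARSE:P1(v=13,ok=F), VALIDATE:-, TRANSFORM:-, EMIT:-] out:-; bubbles=3
Tick 2: [PARSE:P2(v=9,ok=F), VALIDATE:P1(v=13,ok=F), TRANSFORM:-, EMIT:-] out:-; bubbles=2
Tick 3: [PARSE:-, VALIDATE:P2(v=9,ok=F), TRANSFORM:P1(v=0,ok=F), EMIT:-] out:-; bubbles=2
Tick 4: [PARSE:-, VALIDATE:-, TRANSFORM:P2(v=0,ok=F), EMIT:P1(v=0,ok=F)] out:-; bubbles=2
Tick 5: [PARSE:P3(v=18,ok=F), VALIDATE:-, TRANSFORM:-, EMIT:P2(v=0,ok=F)] out:P1(v=0); bubbles=2
Tick 6: [PARSE:-, VALIDATE:P3(v=18,ok=F), TRANSFORM:-, EMIT:-] out:P2(v=0); bubbles=3
Tick 7: [PARSE:P4(v=1,ok=F), VALIDATE:-, TRANSFORM:P3(v=0,ok=F), EMIT:-] out:-; bubbles=2
Tick 8: [PARSE:P5(v=16,ok=F), VALIDATE:P4(v=1,ok=T), TRANSFORM:-, EMIT:P3(v=0,ok=F)] out:-; bubbles=1
Tick 9: [PARSE:P6(v=19,ok=F), VALIDATE:P5(v=16,ok=F), TRANSFORM:P4(v=4,ok=T), EMIT:-] out:P3(v=0); bubbles=1
Tick 10: [PARSE:-, VALIDATE:P6(v=19,ok=F), TRANSFORM:P5(v=0,ok=F), EMIT:P4(v=4,ok=T)] out:-; bubbles=1
Tick 11: [PARSE:-, VALIDATE:-, TRANSFORM:P6(v=0,ok=F), EMIT:P5(v=0,ok=F)] out:P4(v=4); bubbles=2
Tick 12: [PARSE:-, VALIDATE:-, TRANSFORM:-, EMIT:P6(v=0,ok=F)] out:P5(v=0); bubbles=3
Tick 13: [PARSE:-, VALIDATE:-, TRANSFORM:-, EMIT:-] out:P6(v=0); bubbles=4
Total bubble-slots: 28

Answer: 28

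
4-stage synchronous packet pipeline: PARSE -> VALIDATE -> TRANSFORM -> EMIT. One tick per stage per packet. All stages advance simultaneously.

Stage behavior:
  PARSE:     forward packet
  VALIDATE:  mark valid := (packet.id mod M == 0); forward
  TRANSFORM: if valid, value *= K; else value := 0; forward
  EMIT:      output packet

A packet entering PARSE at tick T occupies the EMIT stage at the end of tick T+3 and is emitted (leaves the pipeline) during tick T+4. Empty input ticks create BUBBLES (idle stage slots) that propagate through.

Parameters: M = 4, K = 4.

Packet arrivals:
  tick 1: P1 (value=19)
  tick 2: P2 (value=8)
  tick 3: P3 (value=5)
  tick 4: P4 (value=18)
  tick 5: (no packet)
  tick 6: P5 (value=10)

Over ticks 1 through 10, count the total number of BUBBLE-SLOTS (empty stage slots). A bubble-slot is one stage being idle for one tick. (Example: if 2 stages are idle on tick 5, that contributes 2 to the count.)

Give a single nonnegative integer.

Answer: 20

Derivation:
Tick 1: [PARSE:P1(v=19,ok=F), VALIDATE:-, TRANSFORM:-, EMIT:-] out:-; bubbles=3
Tick 2: [PARSE:P2(v=8,ok=F), VALIDATE:P1(v=19,ok=F), TRANSFORM:-, EMIT:-] out:-; bubbles=2
Tick 3: [PARSE:P3(v=5,ok=F), VALIDATE:P2(v=8,ok=F), TRANSFORM:P1(v=0,ok=F), EMIT:-] out:-; bubbles=1
Tick 4: [PARSE:P4(v=18,ok=F), VALIDATE:P3(v=5,ok=F), TRANSFORM:P2(v=0,ok=F), EMIT:P1(v=0,ok=F)] out:-; bubbles=0
Tick 5: [PARSE:-, VALIDATE:P4(v=18,ok=T), TRANSFORM:P3(v=0,ok=F), EMIT:P2(v=0,ok=F)] out:P1(v=0); bubbles=1
Tick 6: [PARSE:P5(v=10,ok=F), VALIDATE:-, TRANSFORM:P4(v=72,ok=T), EMIT:P3(v=0,ok=F)] out:P2(v=0); bubbles=1
Tick 7: [PARSE:-, VALIDATE:P5(v=10,ok=F), TRANSFORM:-, EMIT:P4(v=72,ok=T)] out:P3(v=0); bubbles=2
Tick 8: [PARSE:-, VALIDATE:-, TRANSFORM:P5(v=0,ok=F), EMIT:-] out:P4(v=72); bubbles=3
Tick 9: [PARSE:-, VALIDATE:-, TRANSFORM:-, EMIT:P5(v=0,ok=F)] out:-; bubbles=3
Tick 10: [PARSE:-, VALIDATE:-, TRANSFORM:-, EMIT:-] out:P5(v=0); bubbles=4
Total bubble-slots: 20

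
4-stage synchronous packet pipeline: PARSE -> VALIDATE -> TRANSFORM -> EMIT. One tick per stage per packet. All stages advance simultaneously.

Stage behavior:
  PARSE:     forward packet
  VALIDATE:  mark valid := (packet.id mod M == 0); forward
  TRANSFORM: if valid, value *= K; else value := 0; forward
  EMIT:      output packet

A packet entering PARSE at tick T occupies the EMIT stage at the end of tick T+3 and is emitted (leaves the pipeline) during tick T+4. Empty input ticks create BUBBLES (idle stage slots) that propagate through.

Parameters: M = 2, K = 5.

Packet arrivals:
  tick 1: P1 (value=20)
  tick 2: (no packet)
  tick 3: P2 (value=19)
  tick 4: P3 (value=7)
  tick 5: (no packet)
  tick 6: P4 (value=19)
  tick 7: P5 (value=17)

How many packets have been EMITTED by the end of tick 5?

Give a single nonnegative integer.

Answer: 1

Derivation:
Tick 1: [PARSE:P1(v=20,ok=F), VALIDATE:-, TRANSFORM:-, EMIT:-] out:-; in:P1
Tick 2: [PARSE:-, VALIDATE:P1(v=20,ok=F), TRANSFORM:-, EMIT:-] out:-; in:-
Tick 3: [PARSE:P2(v=19,ok=F), VALIDATE:-, TRANSFORM:P1(v=0,ok=F), EMIT:-] out:-; in:P2
Tick 4: [PARSE:P3(v=7,ok=F), VALIDATE:P2(v=19,ok=T), TRANSFORM:-, EMIT:P1(v=0,ok=F)] out:-; in:P3
Tick 5: [PARSE:-, VALIDATE:P3(v=7,ok=F), TRANSFORM:P2(v=95,ok=T), EMIT:-] out:P1(v=0); in:-
Emitted by tick 5: ['P1']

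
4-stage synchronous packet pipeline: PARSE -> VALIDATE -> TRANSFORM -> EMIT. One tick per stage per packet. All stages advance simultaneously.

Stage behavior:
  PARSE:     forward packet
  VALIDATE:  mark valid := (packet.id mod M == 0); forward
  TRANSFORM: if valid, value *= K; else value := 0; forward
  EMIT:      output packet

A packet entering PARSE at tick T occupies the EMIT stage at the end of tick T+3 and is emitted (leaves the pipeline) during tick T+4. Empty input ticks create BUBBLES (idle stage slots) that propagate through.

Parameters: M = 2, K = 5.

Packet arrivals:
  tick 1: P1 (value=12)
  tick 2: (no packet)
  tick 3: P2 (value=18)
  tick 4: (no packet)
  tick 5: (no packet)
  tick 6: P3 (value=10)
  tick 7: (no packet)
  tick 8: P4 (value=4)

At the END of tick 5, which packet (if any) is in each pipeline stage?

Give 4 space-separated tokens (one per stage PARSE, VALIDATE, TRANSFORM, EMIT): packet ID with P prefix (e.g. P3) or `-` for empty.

Answer: - - P2 -

Derivation:
Tick 1: [PARSE:P1(v=12,ok=F), VALIDATE:-, TRANSFORM:-, EMIT:-] out:-; in:P1
Tick 2: [PARSE:-, VALIDATE:P1(v=12,ok=F), TRANSFORM:-, EMIT:-] out:-; in:-
Tick 3: [PARSE:P2(v=18,ok=F), VALIDATE:-, TRANSFORM:P1(v=0,ok=F), EMIT:-] out:-; in:P2
Tick 4: [PARSE:-, VALIDATE:P2(v=18,ok=T), TRANSFORM:-, EMIT:P1(v=0,ok=F)] out:-; in:-
Tick 5: [PARSE:-, VALIDATE:-, TRANSFORM:P2(v=90,ok=T), EMIT:-] out:P1(v=0); in:-
At end of tick 5: ['-', '-', 'P2', '-']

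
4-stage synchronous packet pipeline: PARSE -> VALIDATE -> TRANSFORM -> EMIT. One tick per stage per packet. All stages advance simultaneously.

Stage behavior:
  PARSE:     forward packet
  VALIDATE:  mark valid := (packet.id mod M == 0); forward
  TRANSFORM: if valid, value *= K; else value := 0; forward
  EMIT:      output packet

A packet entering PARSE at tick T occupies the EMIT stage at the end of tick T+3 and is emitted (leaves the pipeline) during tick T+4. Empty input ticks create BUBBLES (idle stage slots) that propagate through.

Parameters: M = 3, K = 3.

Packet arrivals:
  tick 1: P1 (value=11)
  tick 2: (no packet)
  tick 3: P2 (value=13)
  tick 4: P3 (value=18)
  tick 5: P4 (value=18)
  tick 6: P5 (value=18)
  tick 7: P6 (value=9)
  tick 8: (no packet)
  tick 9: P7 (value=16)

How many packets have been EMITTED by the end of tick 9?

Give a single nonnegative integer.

Answer: 4

Derivation:
Tick 1: [PARSE:P1(v=11,ok=F), VALIDATE:-, TRANSFORM:-, EMIT:-] out:-; in:P1
Tick 2: [PARSE:-, VALIDATE:P1(v=11,ok=F), TRANSFORM:-, EMIT:-] out:-; in:-
Tick 3: [PARSE:P2(v=13,ok=F), VALIDATE:-, TRANSFORM:P1(v=0,ok=F), EMIT:-] out:-; in:P2
Tick 4: [PARSE:P3(v=18,ok=F), VALIDATE:P2(v=13,ok=F), TRANSFORM:-, EMIT:P1(v=0,ok=F)] out:-; in:P3
Tick 5: [PARSE:P4(v=18,ok=F), VALIDATE:P3(v=18,ok=T), TRANSFORM:P2(v=0,ok=F), EMIT:-] out:P1(v=0); in:P4
Tick 6: [PARSE:P5(v=18,ok=F), VALIDATE:P4(v=18,ok=F), TRANSFORM:P3(v=54,ok=T), EMIT:P2(v=0,ok=F)] out:-; in:P5
Tick 7: [PARSE:P6(v=9,ok=F), VALIDATE:P5(v=18,ok=F), TRANSFORM:P4(v=0,ok=F), EMIT:P3(v=54,ok=T)] out:P2(v=0); in:P6
Tick 8: [PARSE:-, VALIDATE:P6(v=9,ok=T), TRANSFORM:P5(v=0,ok=F), EMIT:P4(v=0,ok=F)] out:P3(v=54); in:-
Tick 9: [PARSE:P7(v=16,ok=F), VALIDATE:-, TRANSFORM:P6(v=27,ok=T), EMIT:P5(v=0,ok=F)] out:P4(v=0); in:P7
Emitted by tick 9: ['P1', 'P2', 'P3', 'P4']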